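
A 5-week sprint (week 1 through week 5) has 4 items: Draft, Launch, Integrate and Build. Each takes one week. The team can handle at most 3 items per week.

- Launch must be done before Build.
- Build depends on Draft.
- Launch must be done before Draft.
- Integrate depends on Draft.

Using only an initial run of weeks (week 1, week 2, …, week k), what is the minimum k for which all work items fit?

3

The precedence chain requires at least 3 distinct weeks.
With at most 3 per week and 4 work items, at least 2 weeks are needed.
3 works (last occupied week: week 3): for example Draft -> week 2, Build -> week 3, Integrate -> week 3, Launch -> week 1.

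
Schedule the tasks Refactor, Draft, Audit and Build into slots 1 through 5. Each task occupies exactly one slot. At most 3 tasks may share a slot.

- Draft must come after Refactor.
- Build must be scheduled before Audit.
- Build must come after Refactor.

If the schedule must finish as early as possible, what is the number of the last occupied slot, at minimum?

The precedence chain requires at least 3 distinct slots.
With at most 3 per slot and 4 tasks, at least 2 slots are needed.
3 works (last occupied slot: 3): for example Refactor in 1; Audit in 3; Build in 2; Draft in 2.

slot 3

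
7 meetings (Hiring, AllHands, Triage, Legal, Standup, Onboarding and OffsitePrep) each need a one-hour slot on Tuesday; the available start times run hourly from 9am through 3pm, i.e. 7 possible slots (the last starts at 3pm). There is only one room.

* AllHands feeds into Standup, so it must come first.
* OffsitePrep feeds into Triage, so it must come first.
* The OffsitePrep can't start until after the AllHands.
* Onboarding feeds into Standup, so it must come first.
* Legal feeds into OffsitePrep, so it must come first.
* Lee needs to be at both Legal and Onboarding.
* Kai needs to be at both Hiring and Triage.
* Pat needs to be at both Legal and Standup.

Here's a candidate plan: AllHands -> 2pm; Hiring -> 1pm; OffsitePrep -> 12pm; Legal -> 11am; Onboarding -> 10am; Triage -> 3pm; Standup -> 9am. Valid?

Pat needs to be at both Legal and Standup — holds.
There is only one room — holds.
The OffsitePrep can't start until after the AllHands — violated.
AllHands feeds into Standup, so it must come first — violated.
OffsitePrep feeds into Triage, so it must come first — holds.
Lee needs to be at both Legal and Onboarding — holds.
Legal feeds into OffsitePrep, so it must come first — holds.
Kai needs to be at both Hiring and Triage — holds.
Onboarding feeds into Standup, so it must come first — violated.

Invalid. AllHands feeds into Standup, so it must come first.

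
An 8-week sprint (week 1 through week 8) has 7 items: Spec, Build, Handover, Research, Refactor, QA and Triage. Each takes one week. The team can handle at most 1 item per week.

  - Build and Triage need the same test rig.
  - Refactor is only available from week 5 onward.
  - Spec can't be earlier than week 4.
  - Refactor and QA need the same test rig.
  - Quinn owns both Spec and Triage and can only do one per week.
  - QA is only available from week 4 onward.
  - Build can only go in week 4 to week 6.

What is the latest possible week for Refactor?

Refactor is available from week 5.
Refactor at week 8 is achievable: Refactor in week 8, Research in week 2, Build in week 4, Handover in week 1, Spec in week 5, Triage in week 3, QA in week 6.

week 8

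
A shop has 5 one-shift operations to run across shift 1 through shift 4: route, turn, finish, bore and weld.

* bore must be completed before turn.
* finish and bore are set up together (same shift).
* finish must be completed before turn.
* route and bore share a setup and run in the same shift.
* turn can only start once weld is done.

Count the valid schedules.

14

Splitting on route: it can be shift 1 (6), shift 2 (5), shift 3 (3). Listing each branch's schedules as (turn, finish, bore, weld) by shift number:
route=shift 1: (2,1,1,1) (3,1,1,1) (3,1,1,2) (4,1,1,1) (4,1,1,2) (4,1,1,3) — 6.
route=shift 2: (3,2,2,1) (3,2,2,2) (4,2,2,1) (4,2,2,2) (4,2,2,3) — 5.
route=shift 3: (4,3,3,1) (4,3,3,2) (4,3,3,3) — 3.
Summing: 6 + 5 + 3 = 14.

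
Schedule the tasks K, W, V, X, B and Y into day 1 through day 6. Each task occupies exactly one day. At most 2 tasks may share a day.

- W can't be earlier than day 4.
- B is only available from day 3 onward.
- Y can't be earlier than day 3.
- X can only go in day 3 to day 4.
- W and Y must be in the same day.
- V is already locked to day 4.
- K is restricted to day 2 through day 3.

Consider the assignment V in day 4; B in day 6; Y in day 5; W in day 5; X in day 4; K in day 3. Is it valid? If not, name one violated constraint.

Yes, all constraints hold

X can only go in day 3 to day 4 — holds.
Y can't be earlier than day 3 — holds.
K is restricted to day 2 through day 3 — holds.
At most 2 tasks may share a day — holds.
V is already locked to day 4 — holds.
B is only available from day 3 onward — holds.
W and Y must be in the same day — holds.
W can't be earlier than day 4 — holds.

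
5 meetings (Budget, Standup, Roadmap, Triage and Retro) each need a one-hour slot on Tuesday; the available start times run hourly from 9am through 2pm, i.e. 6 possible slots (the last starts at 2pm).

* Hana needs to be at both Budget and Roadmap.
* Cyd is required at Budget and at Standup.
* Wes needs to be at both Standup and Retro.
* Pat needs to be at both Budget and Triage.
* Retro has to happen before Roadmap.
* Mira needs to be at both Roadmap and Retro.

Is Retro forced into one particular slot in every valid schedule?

No

Retro can be 9am (e.g. Budget=9am; Standup=10am; Triage=10am; Retro=9am; Roadmap=10am) or 10am (e.g. Retro in 10am; Standup in 11am; Triage in 10am; Roadmap in 11am; Budget in 9am).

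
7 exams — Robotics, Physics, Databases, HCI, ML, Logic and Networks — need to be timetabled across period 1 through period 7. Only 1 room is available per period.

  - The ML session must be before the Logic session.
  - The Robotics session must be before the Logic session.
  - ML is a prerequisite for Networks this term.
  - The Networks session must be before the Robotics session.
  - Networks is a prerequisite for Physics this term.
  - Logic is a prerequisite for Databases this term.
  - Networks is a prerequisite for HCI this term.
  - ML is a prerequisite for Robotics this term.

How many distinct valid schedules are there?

20

Splitting on Robotics: it can be period 3 (12), period 4 (6), period 5 (2). Listing each branch's schedules as (Physics, Databases, HCI, ML, Logic, Networks) by period number:
Robotics=period 3: (4,6,7,1,5,2) (4,7,5,1,6,2) (4,7,6,1,5,2) (5,6,7,1,4,2) (5,7,4,1,6,2) (5,7,6,1,4,2) (6,5,7,1,4,2) (6,7,4,1,5,2) (6,7,5,1,4,2) (7,5,6,1,4,2) (7,6,4,1,5,2) (7,6,5,1,4,2) — 12.
Robotics=period 4: (3,6,7,1,5,2) (3,7,5,1,6,2) (3,7,6,1,5,2) (5,7,3,1,6,2) (6,7,3,1,5,2) (7,6,3,1,5,2) — 6.
Robotics=period 5: (3,7,4,1,6,2) (4,7,3,1,6,2) — 2.
Summing: 12 + 6 + 2 = 20.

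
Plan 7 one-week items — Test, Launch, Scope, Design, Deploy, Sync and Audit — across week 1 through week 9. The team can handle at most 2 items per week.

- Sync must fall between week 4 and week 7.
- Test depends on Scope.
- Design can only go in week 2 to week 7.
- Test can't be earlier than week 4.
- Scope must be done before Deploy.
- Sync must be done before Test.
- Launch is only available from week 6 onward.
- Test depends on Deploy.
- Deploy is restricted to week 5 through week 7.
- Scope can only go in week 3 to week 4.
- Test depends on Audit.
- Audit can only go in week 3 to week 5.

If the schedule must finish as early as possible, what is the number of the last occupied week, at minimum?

The precedence chain requires at least 3 distinct weeks.
With at most 2 per week and 7 tasks, at least 4 weeks are needed.
Launch can't be placed before week 6, so the schedule must run through at least week 6.
6 works (last occupied week: week 6): for example Launch=week 6, Sync=week 4, Deploy=week 5, Design=week 2, Scope=week 3, Test=week 6, Audit=week 3.

6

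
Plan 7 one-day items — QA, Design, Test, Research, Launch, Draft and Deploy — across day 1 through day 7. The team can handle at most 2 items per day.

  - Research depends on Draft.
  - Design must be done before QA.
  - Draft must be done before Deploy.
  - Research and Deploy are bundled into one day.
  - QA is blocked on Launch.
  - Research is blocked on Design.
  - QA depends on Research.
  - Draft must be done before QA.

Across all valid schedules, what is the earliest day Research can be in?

Precedence pushes Research to at least day 2; downstream work caps Research at day 6.
Research at day 2 is achievable: Launch=day 3, Deploy=day 2, QA=day 4, Research=day 2, Test=day 3, Draft=day 1, Design=day 1.

day 2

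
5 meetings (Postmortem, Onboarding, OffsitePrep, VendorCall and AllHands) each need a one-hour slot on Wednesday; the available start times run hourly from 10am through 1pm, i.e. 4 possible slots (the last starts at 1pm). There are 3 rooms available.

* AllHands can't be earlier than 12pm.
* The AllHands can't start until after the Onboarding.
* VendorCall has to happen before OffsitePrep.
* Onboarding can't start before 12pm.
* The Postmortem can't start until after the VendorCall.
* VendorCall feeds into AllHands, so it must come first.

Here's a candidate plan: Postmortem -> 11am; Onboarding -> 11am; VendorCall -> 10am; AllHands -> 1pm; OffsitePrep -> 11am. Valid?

VendorCall feeds into AllHands, so it must come first — holds.
Onboarding can't start before 12pm — violated.
The AllHands can't start until after the Onboarding — holds.
VendorCall has to happen before OffsitePrep — holds.
The Postmortem can't start until after the VendorCall — holds.
AllHands can't be earlier than 12pm — holds.
There are 3 rooms available — holds.

No. Onboarding can't start before 12pm is not satisfied.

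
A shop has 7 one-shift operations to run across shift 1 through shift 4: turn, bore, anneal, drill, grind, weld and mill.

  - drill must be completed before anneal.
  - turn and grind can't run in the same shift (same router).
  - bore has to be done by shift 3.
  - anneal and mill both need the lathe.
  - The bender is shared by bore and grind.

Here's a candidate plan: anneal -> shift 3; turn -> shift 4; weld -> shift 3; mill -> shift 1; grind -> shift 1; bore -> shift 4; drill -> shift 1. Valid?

No. bore has to be done by shift 3 is not satisfied.

anneal and mill both need the lathe — holds.
bore has to be done by shift 3 — violated.
turn and grind can't run in the same shift (same router) — holds.
The bender is shared by bore and grind — holds.
drill must be completed before anneal — holds.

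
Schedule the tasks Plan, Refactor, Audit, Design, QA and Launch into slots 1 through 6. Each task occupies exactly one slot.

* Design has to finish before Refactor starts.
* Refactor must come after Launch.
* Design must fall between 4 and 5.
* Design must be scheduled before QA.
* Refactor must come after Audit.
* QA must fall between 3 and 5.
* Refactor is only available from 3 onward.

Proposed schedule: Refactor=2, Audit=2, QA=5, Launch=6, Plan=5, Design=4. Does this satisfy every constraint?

No — it violates: Refactor must come after Launch

Design must be scheduled before QA — holds.
Refactor must come after Audit — violated.
QA must fall between 3 and 5 — holds.
Refactor is only available from 3 onward — violated.
Refactor must come after Launch — violated.
Design must fall between 4 and 5 — holds.
Design has to finish before Refactor starts — violated.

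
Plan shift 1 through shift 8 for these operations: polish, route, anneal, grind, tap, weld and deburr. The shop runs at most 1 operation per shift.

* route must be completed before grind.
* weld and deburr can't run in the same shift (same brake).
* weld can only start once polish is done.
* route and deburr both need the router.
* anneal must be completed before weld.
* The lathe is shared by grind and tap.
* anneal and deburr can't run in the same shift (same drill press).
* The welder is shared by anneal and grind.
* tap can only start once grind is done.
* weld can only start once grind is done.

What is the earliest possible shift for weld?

Precedence pushes weld to at least shift 3.
weld at shift 5 is achievable: weld in shift 5; polish in shift 3; grind in shift 2; route in shift 1; deburr in shift 7; tap in shift 6; anneal in shift 4.
Nothing earlier works — the conflict and capacity constraints rule out every shift before shift 5.

shift 5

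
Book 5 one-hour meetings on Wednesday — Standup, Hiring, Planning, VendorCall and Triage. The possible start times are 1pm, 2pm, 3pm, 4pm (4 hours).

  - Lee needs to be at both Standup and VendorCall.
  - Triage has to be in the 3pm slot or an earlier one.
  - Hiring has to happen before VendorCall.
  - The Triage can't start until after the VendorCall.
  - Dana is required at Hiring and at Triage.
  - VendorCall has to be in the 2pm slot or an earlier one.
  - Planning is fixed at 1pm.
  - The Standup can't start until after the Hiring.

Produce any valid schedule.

Standup=3pm, Triage=3pm, Hiring=1pm, Planning=1pm, VendorCall=2pm

Checking: Hiring(1pm) before Standup(3pm); Hiring(1pm) before VendorCall(2pm); VendorCall(2pm) before Triage(3pm); Hiring(1pm) != Triage(3pm); Standup(3pm) != VendorCall(2pm); Planning=1pm in [1pm,1pm]; Triage=3pm in [1pm,3pm]; VendorCall=2pm in [1pm,2pm].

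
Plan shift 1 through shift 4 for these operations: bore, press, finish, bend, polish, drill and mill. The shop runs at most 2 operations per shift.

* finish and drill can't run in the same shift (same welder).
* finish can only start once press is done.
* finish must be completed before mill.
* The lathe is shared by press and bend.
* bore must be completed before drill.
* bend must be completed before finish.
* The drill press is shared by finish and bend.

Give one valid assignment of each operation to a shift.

drill=shift 2, polish=shift 3, mill=shift 4, bend=shift 2, press=shift 1, finish=shift 3, bore=shift 1

Checking: finish(shift 3) before mill(shift 4); bore(shift 1) before drill(shift 2); bend(shift 2) before finish(shift 3); press(shift 1) before finish(shift 3); finish(shift 3) != drill(shift 2); press(shift 1) != bend(shift 2); finish(shift 3) != bend(shift 2); max 2 per shift (cap 2).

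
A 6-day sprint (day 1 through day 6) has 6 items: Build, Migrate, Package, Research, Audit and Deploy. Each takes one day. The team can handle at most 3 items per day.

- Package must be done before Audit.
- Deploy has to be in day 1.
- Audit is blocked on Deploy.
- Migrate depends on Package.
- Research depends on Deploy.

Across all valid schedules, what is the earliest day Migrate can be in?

Precedence pushes Migrate to at least day 2.
Migrate at day 2 is achievable: Research -> day 2, Package -> day 1, Audit -> day 2, Deploy -> day 1, Build -> day 1, Migrate -> day 2.

day 2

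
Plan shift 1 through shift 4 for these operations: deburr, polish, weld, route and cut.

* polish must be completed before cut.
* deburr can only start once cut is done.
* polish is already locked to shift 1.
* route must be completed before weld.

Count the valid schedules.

Splitting on deburr: it can be shift 3 (6), shift 4 (12). Listing each branch's schedules as (polish, weld, route, cut) by shift number:
deburr=shift 3: (1,2,1,2) (1,3,1,2) (1,3,2,2) (1,4,1,2) (1,4,2,2) (1,4,3,2) — 6.
deburr=shift 4: (1,2,1,2) (1,2,1,3) (1,3,1,2) (1,3,1,3) (1,3,2,2) (1,3,2,3) (1,4,1,2) (1,4,1,3) (1,4,2,2) (1,4,2,3) (1,4,3,2) (1,4,3,3) — 12.
Summing: 6 + 12 = 18.

18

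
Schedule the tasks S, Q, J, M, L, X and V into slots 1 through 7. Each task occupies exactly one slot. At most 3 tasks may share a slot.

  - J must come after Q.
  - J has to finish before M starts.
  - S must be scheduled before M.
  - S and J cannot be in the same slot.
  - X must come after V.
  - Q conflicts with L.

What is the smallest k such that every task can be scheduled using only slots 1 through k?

3

The precedence chain requires at least 3 distinct slots.
With at most 3 per slot and 7 tasks, at least 3 slots are needed.
3 works (last occupied slot: 3): for example J=2; S=1; X=2; M=3; V=1; L=2; Q=1.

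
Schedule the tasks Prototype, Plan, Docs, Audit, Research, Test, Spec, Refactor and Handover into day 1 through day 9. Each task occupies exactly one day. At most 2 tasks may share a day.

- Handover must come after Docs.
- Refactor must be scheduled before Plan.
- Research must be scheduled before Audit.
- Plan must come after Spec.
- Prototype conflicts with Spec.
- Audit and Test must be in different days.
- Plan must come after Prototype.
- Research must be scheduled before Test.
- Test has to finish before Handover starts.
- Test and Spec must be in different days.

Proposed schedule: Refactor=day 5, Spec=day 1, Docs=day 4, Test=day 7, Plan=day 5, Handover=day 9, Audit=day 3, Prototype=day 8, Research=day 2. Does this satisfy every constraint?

Test and Spec must be in different days — holds.
Prototype conflicts with Spec — holds.
Test has to finish before Handover starts — holds.
Plan must come after Spec — holds.
Research must be scheduled before Test — holds.
Plan must come after Prototype — violated.
At most 2 tasks may share a day — holds.
Refactor must be scheduled before Plan — violated.
Handover must come after Docs — holds.
Audit and Test must be in different days — holds.
Research must be scheduled before Audit — holds.

No. Plan must come after Prototype is not satisfied.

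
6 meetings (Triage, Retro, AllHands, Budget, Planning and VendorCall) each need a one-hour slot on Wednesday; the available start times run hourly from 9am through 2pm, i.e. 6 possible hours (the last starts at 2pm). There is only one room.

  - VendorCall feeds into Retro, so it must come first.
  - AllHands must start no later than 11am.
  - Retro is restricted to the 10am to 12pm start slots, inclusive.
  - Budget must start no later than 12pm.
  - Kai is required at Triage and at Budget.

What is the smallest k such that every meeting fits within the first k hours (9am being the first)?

6 hours

The precedence chain requires at least 2 distinct hours.
With at most 1 per hour and 6 meetings, at least 6 hours are needed.
6 works (last occupied hour: 2pm): for example VendorCall -> 9am, Planning -> 2pm, AllHands -> 11am, Triage -> 1pm, Budget -> 12pm, Retro -> 10am.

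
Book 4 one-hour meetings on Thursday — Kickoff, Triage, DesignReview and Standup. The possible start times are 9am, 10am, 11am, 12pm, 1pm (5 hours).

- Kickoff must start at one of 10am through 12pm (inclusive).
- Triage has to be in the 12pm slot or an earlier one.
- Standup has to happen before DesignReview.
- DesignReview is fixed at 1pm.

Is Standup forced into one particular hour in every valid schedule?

Standup can be 9am (e.g. Standup -> 9am; Triage -> 9am; DesignReview -> 1pm; Kickoff -> 10am) or 10am (e.g. Kickoff=10am; Standup=10am; Triage=9am; DesignReview=1pm).

No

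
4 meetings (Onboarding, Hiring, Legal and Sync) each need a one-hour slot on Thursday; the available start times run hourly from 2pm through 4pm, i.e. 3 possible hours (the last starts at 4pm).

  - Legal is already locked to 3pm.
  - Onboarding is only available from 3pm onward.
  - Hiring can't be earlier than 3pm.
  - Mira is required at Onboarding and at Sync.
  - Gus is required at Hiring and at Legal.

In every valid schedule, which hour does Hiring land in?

4pm

Hiring's window is 3pm–4pm.
Legal is fixed at 3pm, and Hiring can't share a hour with Legal.
So Hiring must be 4pm.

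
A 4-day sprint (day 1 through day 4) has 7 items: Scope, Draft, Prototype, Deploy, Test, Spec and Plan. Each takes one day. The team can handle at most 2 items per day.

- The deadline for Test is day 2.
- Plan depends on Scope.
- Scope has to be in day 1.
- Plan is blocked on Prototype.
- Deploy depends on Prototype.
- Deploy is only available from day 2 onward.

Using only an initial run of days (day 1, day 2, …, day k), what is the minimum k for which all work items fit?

The precedence chain requires at least 2 distinct days.
With at most 2 per day and 7 work items, at least 4 days are needed.
4 works (last occupied day: day 4): for example Deploy -> day 3; Draft -> day 2; Plan -> day 3; Scope -> day 1; Spec -> day 4; Test -> day 1; Prototype -> day 2.

4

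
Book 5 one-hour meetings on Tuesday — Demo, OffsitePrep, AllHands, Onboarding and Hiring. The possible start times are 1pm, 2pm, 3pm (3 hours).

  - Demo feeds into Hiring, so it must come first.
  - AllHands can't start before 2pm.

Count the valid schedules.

54

Splitting on Demo: it can be 1pm (36), 2pm (18). Listing each branch's schedules as (OffsitePrep, AllHands, Onboarding, Hiring):
Demo=1pm: (1pm,2pm,1pm,2pm) (1pm,2pm,1pm,3pm) (1pm,2pm,2pm,2pm) (1pm,2pm,2pm,3pm) (1pm,2pm,3pm,2pm) (1pm,2pm,3pm,3pm) (1pm,3pm,1pm,2pm) (1pm,3pm,1pm,3pm) (1pm,3pm,2pm,2pm) (1pm,3pm,2pm,3pm) (1pm,3pm,3pm,2pm) (1pm,3pm,3pm,3pm) (2pm,2pm,1pm,2pm) (2pm,2pm,1pm,3pm) (2pm,2pm,2pm,2pm) (2pm,2pm,2pm,3pm) (2pm,2pm,3pm,2pm) (2pm,2pm,3pm,3pm) (2pm,3pm,1pm,2pm) (2pm,3pm,1pm,3pm) (2pm,3pm,2pm,2pm) (2pm,3pm,2pm,3pm) (2pm,3pm,3pm,2pm) (2pm,3pm,3pm,3pm) (3pm,2pm,1pm,2pm) (3pm,2pm,1pm,3pm) (3pm,2pm,2pm,2pm) (3pm,2pm,2pm,3pm) (3pm,2pm,3pm,2pm) (3pm,2pm,3pm,3pm) (3pm,3pm,1pm,2pm) (3pm,3pm,1pm,3pm) (3pm,3pm,2pm,2pm) (3pm,3pm,2pm,3pm) (3pm,3pm,3pm,2pm) (3pm,3pm,3pm,3pm) — 36.
Demo=2pm: (1pm,2pm,1pm,3pm) (1pm,2pm,2pm,3pm) (1pm,2pm,3pm,3pm) (1pm,3pm,1pm,3pm) (1pm,3pm,2pm,3pm) (1pm,3pm,3pm,3pm) (2pm,2pm,1pm,3pm) (2pm,2pm,2pm,3pm) (2pm,2pm,3pm,3pm) (2pm,3pm,1pm,3pm) (2pm,3pm,2pm,3pm) (2pm,3pm,3pm,3pm) (3pm,2pm,1pm,3pm) (3pm,2pm,2pm,3pm) (3pm,2pm,3pm,3pm) (3pm,3pm,1pm,3pm) (3pm,3pm,2pm,3pm) (3pm,3pm,3pm,3pm) — 18.
Summing: 36 + 18 = 54.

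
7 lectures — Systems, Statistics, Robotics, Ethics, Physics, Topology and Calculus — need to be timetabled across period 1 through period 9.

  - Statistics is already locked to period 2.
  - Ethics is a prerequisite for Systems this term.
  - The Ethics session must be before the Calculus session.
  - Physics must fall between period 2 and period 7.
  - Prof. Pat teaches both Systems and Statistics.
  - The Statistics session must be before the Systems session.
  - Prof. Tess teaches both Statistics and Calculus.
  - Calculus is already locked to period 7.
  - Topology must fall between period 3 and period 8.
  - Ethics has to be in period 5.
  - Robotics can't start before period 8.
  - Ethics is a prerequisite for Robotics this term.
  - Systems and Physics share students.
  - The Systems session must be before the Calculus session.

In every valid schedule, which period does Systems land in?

period 6

Ethics is fixed at period 5 and must come before Systems, so Systems is at least period 6.
Calculus is fixed at period 7 and must come after Systems, so Systems is at most period 6.
So Systems must be period 6.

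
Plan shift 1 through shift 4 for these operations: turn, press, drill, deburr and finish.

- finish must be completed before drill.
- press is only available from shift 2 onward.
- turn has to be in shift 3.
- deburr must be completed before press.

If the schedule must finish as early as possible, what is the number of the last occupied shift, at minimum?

The precedence chain requires at least 2 distinct shifts.
turn can't be placed before shift 3, so the schedule must run through at least shift 3.
3 works (last occupied shift: shift 3): for example finish in shift 1, deburr in shift 1, turn in shift 3, drill in shift 2, press in shift 2.

3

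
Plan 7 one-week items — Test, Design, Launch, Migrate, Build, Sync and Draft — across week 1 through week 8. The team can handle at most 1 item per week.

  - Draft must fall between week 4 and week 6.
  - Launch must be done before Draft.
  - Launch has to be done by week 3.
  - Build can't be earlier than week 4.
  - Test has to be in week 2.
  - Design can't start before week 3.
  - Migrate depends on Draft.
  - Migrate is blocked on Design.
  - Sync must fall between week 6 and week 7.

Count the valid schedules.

50

Splitting on Design: it can be week 3 (22), week 4 (10), week 5 (10), week 6 (4), week 7 (4). Listing each branch's schedules as (Test, Launch, Migrate, Build, Sync, Draft) by week number:
Design=week 3: (2,1,5,6,7,4) (2,1,5,7,6,4) (2,1,5,8,6,4) (2,1,5,8,7,4) (2,1,6,4,7,5) (2,1,6,5,7,4) (2,1,6,8,7,4) (2,1,6,8,7,5) (2,1,7,4,6,5) (2,1,7,5,6,4) (2,1,7,8,6,4) (2,1,7,8,6,5) (2,1,8,4,6,5) (2,1,8,4,7,5) (2,1,8,4,7,6) (2,1,8,5,6,4) (2,1,8,5,7,4) (2,1,8,5,7,6) (2,1,8,6,7,4) (2,1,8,6,7,5) (2,1,8,7,6,4) (2,1,8,7,6,5) — 22.
Design=week 4: (2,1,6,8,7,5) (2,1,7,8,6,5) (2,1,8,5,7,6) (2,1,8,6,7,5) (2,1,8,7,6,5) (2,3,6,8,7,5) (2,3,7,8,6,5) (2,3,8,5,7,6) (2,3,8,6,7,5) (2,3,8,7,6,5) — 10.
Design=week 5: (2,1,6,8,7,4) (2,1,7,8,6,4) (2,1,8,4,7,6) (2,1,8,6,7,4) (2,1,8,7,6,4) (2,3,6,8,7,4) (2,3,7,8,6,4) (2,3,8,4,7,6) (2,3,8,6,7,4) (2,3,8,7,6,4) — 10.
Design=week 6: (2,1,8,4,7,5) (2,1,8,5,7,4) (2,3,8,4,7,5) (2,3,8,5,7,4) — 4.
Design=week 7: (2,1,8,4,6,5) (2,1,8,5,6,4) (2,3,8,4,6,5) (2,3,8,5,6,4) — 4.
Summing: 22 + 10 + 10 + 4 + 4 = 50.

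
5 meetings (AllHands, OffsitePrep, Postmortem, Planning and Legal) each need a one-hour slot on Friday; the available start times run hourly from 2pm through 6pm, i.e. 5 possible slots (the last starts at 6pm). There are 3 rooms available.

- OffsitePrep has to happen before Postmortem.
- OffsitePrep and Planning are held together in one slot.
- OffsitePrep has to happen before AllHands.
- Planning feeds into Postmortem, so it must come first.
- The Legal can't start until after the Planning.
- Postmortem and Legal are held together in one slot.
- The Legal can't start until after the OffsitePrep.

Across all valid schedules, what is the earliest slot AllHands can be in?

3pm

Precedence pushes AllHands to at least 3pm.
AllHands at 3pm is achievable: AllHands=3pm; OffsitePrep=2pm; Legal=3pm; Postmortem=3pm; Planning=2pm.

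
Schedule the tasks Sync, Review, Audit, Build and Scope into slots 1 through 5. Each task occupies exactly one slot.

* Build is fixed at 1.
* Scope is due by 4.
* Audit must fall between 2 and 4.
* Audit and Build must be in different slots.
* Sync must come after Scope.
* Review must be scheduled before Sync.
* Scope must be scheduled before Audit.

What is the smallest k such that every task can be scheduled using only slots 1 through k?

The precedence chain requires at least 2 distinct slots.
2 works (last occupied slot: 2): for example Scope=1, Build=1, Audit=2, Sync=2, Review=1.

2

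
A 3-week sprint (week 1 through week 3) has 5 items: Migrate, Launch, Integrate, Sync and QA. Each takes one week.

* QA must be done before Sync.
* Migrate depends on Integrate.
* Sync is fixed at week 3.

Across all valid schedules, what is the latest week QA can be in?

week 2

Downstream work caps QA at week 2.
QA at week 2 is achievable: Migrate=week 2, Integrate=week 1, QA=week 2, Sync=week 3, Launch=week 1.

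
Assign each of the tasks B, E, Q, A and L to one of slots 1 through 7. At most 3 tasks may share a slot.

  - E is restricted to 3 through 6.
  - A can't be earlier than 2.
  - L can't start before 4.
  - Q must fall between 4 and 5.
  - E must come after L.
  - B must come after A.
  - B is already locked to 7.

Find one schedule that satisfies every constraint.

B=7, E=5, Q=4, A=2, L=4

Checking: A(2) before B(7); L(4) before E(5); E=5 in [3,6]; Q=4 in [4,5]; L=4 in [4,7]; A=2 in [2,7]; B=7 in [7,7]; max 2 per slot (cap 3).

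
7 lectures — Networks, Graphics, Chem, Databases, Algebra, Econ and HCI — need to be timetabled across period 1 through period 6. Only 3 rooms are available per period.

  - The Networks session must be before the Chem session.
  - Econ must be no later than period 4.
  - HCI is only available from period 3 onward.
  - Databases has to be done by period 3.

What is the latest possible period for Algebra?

period 6

Algebra at period 6 is achievable: Databases -> period 1; Algebra -> period 6; Graphics -> period 2; Econ -> period 1; Chem -> period 2; Networks -> period 1; HCI -> period 3.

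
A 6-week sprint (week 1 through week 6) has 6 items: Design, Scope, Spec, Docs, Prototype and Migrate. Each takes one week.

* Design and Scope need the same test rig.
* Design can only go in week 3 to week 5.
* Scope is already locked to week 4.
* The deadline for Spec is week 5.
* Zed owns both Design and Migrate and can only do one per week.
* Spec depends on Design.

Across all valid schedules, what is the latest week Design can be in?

Design is available from week 3; Design's own window allows nothing later than week 5; downstream work caps Design at week 4.
Design at week 3 is achievable: Migrate in week 1; Design in week 3; Scope in week 4; Prototype in week 1; Docs in week 1; Spec in week 4.
Nothing later works — the conflict constraints rule out every week after week 3.

week 3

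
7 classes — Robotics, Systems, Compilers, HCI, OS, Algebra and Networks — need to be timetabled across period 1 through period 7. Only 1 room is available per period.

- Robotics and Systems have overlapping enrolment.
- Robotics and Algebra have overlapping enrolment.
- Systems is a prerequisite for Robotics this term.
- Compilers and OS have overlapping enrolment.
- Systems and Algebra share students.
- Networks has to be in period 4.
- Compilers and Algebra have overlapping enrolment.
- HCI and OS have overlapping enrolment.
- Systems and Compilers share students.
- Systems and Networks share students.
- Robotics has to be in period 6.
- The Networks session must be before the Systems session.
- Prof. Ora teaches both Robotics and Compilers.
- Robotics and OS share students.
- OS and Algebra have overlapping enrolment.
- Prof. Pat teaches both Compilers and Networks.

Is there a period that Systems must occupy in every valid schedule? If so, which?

Networks is fixed at period 4 and must come before Systems, so Systems is at least period 5.
Robotics is fixed at period 6 and must come after Systems, so Systems is at most period 5.
So Systems must be period 5.

period 5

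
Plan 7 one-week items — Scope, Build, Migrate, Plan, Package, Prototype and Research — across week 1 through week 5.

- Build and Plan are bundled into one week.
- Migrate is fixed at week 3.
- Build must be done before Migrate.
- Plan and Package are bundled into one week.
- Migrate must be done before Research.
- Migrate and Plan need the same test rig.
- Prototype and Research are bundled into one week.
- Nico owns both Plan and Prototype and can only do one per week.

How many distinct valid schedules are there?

20

Splitting on Scope: it can be week 1 (4), week 2 (4), week 3 (4), week 4 (4), week 5 (4). Listing each branch's schedules as (Build, Migrate, Plan, Package, Prototype, Research) by week number:
Scope=week 1: (1,3,1,1,4,4) (1,3,1,1,5,5) (2,3,2,2,4,4) (2,3,2,2,5,5) — 4.
Scope=week 2: (1,3,1,1,4,4) (1,3,1,1,5,5) (2,3,2,2,4,4) (2,3,2,2,5,5) — 4.
Scope=week 3: (1,3,1,1,4,4) (1,3,1,1,5,5) (2,3,2,2,4,4) (2,3,2,2,5,5) — 4.
Scope=week 4: (1,3,1,1,4,4) (1,3,1,1,5,5) (2,3,2,2,4,4) (2,3,2,2,5,5) — 4.
Scope=week 5: (1,3,1,1,4,4) (1,3,1,1,5,5) (2,3,2,2,4,4) (2,3,2,2,5,5) — 4.
Summing: 4 + 4 + 4 + 4 + 4 = 20.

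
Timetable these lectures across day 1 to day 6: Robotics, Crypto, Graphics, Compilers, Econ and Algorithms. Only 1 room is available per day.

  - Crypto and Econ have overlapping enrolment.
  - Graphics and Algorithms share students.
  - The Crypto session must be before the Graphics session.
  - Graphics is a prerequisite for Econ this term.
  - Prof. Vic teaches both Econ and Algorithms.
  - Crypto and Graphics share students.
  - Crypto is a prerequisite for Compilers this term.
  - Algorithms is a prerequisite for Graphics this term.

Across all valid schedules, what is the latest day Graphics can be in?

day 5

Precedence pushes Graphics to at least day 2; downstream work caps Graphics at day 5.
Graphics at day 5 is achievable: Algorithms in day 3; Graphics in day 5; Econ in day 6; Crypto in day 1; Robotics in day 4; Compilers in day 2.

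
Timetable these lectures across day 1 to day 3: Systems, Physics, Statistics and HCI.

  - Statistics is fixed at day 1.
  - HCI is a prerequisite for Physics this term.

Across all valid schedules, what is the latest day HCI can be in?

day 2

Downstream work caps HCI at day 2.
HCI at day 2 is achievable: Systems in day 1; Statistics in day 1; HCI in day 2; Physics in day 3.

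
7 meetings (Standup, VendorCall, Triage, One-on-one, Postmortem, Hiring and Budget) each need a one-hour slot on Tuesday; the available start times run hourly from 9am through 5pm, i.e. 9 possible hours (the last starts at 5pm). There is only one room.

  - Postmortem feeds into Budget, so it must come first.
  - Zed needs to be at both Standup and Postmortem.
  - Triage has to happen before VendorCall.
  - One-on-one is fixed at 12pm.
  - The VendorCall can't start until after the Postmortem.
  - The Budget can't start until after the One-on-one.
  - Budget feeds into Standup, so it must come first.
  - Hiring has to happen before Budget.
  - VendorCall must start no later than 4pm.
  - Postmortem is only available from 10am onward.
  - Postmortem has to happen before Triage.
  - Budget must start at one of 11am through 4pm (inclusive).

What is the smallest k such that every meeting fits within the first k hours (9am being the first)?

The precedence chain requires at least 3 distinct hours.
With at most 1 per hour and 7 meetings, at least 7 hours are needed.
Propagating the time windows through the other constraints, Standup can't land before 2pm — that is hour 6 counting from 9am — so the schedule must run through at least 6 hours.
7 works (last occupied hour: 3pm): for example One-on-one=12pm, Standup=3pm, Triage=11am, Budget=1pm, Postmortem=10am, VendorCall=2pm, Hiring=9am.

7 hours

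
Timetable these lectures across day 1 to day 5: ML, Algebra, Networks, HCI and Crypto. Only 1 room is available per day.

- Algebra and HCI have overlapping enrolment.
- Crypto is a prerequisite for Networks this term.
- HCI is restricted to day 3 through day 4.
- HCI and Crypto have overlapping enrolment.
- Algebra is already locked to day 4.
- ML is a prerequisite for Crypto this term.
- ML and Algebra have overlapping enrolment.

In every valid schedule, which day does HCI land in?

day 3

HCI's window is day 3–day 4.
Algebra is fixed at day 4, and HCI can't share a day with Algebra.
So HCI must be day 3.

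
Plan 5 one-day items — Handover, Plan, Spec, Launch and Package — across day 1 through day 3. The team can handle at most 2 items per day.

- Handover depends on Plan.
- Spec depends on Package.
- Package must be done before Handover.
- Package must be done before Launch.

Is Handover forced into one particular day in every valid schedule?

Handover can be day 2 (e.g. Launch=day 3, Spec=day 2, Handover=day 2, Package=day 1, Plan=day 1) or day 3 (e.g. Package -> day 1, Launch -> day 2, Plan -> day 1, Handover -> day 3, Spec -> day 2).

No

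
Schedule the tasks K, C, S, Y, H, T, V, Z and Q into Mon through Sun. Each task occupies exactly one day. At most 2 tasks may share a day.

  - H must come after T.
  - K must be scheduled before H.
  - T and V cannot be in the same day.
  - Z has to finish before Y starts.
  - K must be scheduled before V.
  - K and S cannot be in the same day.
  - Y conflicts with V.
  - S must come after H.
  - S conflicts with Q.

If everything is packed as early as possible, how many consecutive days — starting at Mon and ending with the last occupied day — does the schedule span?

5

The precedence chain requires at least 3 distinct days.
With at most 2 per day and 9 tasks, at least 5 days are needed.
5 works (last occupied day: Fri): for example K=Mon, S=Wed, C=Thu, Q=Fri, Z=Tue, H=Tue, Y=Wed, T=Mon, V=Thu.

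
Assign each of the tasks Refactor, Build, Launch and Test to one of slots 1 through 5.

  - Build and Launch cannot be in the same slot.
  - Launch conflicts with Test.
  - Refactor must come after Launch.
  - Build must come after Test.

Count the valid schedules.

Splitting on Refactor: it can be 2 (6), 3 (12), 4 (18), 5 (24). Listing each branch's schedules as (Build, Launch, Test):
Refactor=2: (3,1,2) (4,1,2) (4,1,3) (5,1,2) (5,1,3) (5,1,4) — 6.
Refactor=3: (3,1,2) (3,2,1) (4,1,2) (4,1,3) (4,2,1) (4,2,3) (5,1,2) (5,1,3) (5,1,4) (5,2,1) (5,2,3) (5,2,4) — 12.
Refactor=4: (2,3,1) (3,1,2) (3,2,1) (4,1,2) (4,1,3) (4,2,1) (4,2,3) (4,3,1) (4,3,2) (5,1,2) (5,1,3) (5,1,4) (5,2,1) (5,2,3) (5,2,4) (5,3,1) (5,3,2) (5,3,4) — 18.
Refactor=5: (2,3,1) (2,4,1) (3,1,2) (3,2,1) (3,4,1) (3,4,2) (4,1,2) (4,1,3) (4,2,1) (4,2,3) (4,3,1) (4,3,2) (5,1,2) (5,1,3) (5,1,4) (5,2,1) (5,2,3) (5,2,4) (5,3,1) (5,3,2) (5,3,4) (5,4,1) (5,4,2) (5,4,3) — 24.
Summing: 6 + 12 + 18 + 24 = 60.

60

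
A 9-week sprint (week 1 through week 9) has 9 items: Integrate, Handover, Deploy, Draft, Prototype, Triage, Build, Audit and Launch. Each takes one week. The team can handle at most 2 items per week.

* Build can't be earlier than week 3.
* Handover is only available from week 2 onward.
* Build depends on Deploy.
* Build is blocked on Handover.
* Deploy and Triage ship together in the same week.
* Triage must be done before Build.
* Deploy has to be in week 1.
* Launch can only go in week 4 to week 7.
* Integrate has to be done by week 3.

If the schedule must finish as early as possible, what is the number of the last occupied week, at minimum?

The precedence chain requires at least 2 distinct weeks.
With at most 2 per week and 9 work items, at least 5 weeks are needed.
Launch can't be placed before week 4, so the schedule must run through at least week 4.
5 works (last occupied week: week 5): for example Integrate -> week 2, Build -> week 3, Triage -> week 1, Launch -> week 4, Handover -> week 2, Prototype -> week 4, Draft -> week 3, Audit -> week 5, Deploy -> week 1.

5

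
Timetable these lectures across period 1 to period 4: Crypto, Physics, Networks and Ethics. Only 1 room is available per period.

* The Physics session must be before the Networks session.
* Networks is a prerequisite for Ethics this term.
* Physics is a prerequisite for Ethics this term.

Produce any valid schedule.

Physics=period 1, Ethics=period 3, Networks=period 2, Crypto=period 4

Checking: Physics(period 1) before Ethics(period 3); Physics(period 1) before Networks(period 2); Networks(period 2) before Ethics(period 3); max 1 per period (cap 1).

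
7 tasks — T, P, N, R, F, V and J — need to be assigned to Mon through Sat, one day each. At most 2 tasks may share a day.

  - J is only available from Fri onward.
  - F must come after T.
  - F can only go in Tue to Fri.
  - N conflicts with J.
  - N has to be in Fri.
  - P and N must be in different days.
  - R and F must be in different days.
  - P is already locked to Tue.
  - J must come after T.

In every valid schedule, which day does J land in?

Sat

J's window is Fri–Sat.
N is fixed at Fri, and J can't share a day with N.
So J must be Sat.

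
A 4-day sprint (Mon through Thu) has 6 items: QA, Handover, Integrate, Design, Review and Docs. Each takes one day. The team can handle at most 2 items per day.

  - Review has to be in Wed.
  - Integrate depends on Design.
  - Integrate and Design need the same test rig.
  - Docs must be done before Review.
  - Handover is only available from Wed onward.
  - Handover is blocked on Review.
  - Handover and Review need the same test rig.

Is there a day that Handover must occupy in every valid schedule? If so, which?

Handover's window is Wed–Thu.
Review is fixed at Wed, and Handover can't share a day with Review.
So Handover must be Thu.

Thu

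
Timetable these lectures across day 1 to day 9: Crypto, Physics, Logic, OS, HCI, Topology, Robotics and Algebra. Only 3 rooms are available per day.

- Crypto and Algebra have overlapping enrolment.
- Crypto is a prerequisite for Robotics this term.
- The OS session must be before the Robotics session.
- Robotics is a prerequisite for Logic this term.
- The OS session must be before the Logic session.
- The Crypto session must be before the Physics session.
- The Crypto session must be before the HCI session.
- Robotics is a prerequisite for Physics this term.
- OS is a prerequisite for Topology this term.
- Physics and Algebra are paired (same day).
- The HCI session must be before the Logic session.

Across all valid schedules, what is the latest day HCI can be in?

Precedence pushes HCI to at least day 2; downstream work caps HCI at day 8.
HCI at day 8 is achievable: HCI in day 8, Physics in day 3, Robotics in day 2, OS in day 1, Topology in day 2, Crypto in day 1, Logic in day 9, Algebra in day 3.

day 8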